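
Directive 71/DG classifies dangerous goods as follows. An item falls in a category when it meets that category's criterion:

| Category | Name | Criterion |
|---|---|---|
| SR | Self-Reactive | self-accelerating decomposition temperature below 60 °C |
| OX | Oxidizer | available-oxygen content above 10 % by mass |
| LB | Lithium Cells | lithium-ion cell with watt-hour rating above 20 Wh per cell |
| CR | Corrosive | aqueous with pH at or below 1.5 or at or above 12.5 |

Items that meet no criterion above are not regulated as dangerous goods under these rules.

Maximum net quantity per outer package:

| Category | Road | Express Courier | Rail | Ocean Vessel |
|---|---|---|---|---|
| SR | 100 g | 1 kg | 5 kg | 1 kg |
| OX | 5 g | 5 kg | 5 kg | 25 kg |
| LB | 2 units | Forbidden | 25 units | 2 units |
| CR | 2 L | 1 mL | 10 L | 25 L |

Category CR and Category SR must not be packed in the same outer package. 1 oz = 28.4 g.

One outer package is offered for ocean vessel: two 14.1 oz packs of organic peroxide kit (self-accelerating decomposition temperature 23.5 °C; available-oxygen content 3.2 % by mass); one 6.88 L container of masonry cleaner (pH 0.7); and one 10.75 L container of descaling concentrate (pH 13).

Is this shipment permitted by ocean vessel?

Organic peroxide kit: self-accelerating decomposition temperature 23.5 °C < 60 °C → Category SR (Self-Reactive).
With pH 0.7 (≤ 1.5), the masonry cleaner falls in Category CR.
The descaling concentrate has pH 13, which is ≥ 12.5, so it is Category CR (Corrosive).
Category CR net quantity: 6.88 L + 10.75 L = 17.63 L.
That is within the Category CR ocean vessel limit of 25 L.
Category SR quantity: two 14.1 oz packs = 800.88 g.
800.88 g is within the ocean vessel limit of 1 kg for Category SR.
Category CR and Category SR may not share an outer package.

No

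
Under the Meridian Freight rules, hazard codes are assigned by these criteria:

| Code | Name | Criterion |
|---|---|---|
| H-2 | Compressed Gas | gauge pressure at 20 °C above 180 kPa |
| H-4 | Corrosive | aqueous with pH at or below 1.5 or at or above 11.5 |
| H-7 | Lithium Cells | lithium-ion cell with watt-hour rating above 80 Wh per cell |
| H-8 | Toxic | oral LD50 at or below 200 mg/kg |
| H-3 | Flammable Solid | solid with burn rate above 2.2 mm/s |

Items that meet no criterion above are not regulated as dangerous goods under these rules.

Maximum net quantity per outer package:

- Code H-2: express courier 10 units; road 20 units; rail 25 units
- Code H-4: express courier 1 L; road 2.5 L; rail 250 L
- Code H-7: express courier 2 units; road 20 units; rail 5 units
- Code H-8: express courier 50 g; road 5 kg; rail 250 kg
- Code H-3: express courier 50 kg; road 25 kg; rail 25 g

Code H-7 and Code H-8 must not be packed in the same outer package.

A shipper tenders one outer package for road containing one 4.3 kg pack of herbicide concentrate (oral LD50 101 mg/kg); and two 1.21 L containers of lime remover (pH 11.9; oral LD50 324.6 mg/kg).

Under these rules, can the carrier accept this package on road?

With oral LD50 101 mg/kg (≤ 200 mg/kg), the herbicide concentrate falls in Code H-8.
The lime remover has pH 11.9, which is ≥ 11.5, so it is Code H-4 (Corrosive).
Code H-4 quantity: two 1.21 L containers = 2.42 L.
That is within the Code H-4 road limit of 2.5 L.
Code H-8 quantity: 4.3 kg.
4.3 kg ≤ 5 kg (road limit, Code H-8) — within limit.
The segregation rule (Code H-7 with Code H-8) does not apply to Code H-4 with Code H-8.
Every hazard code is within its road limit and no segregation rule is violated.

Yes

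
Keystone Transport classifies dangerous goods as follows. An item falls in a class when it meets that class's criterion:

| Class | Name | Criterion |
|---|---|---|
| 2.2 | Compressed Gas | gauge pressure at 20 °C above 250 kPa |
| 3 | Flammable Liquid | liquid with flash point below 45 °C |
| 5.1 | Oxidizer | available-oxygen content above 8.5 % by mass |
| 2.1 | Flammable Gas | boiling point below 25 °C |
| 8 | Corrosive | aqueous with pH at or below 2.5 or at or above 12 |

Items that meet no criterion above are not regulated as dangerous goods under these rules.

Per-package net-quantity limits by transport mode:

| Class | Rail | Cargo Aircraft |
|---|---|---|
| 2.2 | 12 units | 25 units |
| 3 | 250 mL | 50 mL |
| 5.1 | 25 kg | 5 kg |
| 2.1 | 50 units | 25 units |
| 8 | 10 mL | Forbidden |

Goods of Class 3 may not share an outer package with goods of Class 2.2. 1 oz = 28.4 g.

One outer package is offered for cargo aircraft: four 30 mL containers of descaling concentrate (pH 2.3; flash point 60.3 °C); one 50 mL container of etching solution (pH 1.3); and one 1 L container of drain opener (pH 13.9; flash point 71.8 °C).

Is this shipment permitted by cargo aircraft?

No

The descaling concentrate has pH 2.3, which is ≤ 2.5, so it is Class 8 (Corrosive).
Etching solution: pH 1.3 ≤ 2.5 → Class 8 (Corrosive).
Drain opener: pH 13.9 ≥ 12 → Class 8 (Corrosive).
Class 8 net quantity: (four 30 mL containers = 120 mL) + 50 mL + 1 L = 1.17 L.
By cargo aircraft, Class 8 is Forbidden regardless of quantity.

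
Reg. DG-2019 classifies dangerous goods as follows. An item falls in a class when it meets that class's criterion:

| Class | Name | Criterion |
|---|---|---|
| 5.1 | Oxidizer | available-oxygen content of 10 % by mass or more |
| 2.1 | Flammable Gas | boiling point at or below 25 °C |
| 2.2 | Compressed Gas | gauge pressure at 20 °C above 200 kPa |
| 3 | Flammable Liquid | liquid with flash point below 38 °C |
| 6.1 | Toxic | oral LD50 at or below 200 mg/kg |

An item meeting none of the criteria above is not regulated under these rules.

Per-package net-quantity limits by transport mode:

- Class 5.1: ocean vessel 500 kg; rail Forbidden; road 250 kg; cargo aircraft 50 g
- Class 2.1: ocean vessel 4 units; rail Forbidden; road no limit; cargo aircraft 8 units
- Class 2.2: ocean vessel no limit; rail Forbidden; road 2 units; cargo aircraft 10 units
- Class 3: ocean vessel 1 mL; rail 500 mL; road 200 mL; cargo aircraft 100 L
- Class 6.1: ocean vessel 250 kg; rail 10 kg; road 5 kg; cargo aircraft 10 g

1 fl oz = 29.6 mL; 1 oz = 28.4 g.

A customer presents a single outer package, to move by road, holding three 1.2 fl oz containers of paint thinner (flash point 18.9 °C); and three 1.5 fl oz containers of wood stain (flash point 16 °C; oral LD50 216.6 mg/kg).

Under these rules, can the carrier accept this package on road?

With flash point 18.9 °C (< 38 °C), the paint thinner falls in Class 3.
Flash point 16 °C meets the Class 3 criterion (Flammable Liquid), so the wood stain is Class 3.
Total Class 3: (three 1.2 fl oz containers = 106.56 mL) + (three 1.5 fl oz containers = 133.2 mL) = 239.76 mL.
That exceeds the Class 3 road limit of 200 mL.

No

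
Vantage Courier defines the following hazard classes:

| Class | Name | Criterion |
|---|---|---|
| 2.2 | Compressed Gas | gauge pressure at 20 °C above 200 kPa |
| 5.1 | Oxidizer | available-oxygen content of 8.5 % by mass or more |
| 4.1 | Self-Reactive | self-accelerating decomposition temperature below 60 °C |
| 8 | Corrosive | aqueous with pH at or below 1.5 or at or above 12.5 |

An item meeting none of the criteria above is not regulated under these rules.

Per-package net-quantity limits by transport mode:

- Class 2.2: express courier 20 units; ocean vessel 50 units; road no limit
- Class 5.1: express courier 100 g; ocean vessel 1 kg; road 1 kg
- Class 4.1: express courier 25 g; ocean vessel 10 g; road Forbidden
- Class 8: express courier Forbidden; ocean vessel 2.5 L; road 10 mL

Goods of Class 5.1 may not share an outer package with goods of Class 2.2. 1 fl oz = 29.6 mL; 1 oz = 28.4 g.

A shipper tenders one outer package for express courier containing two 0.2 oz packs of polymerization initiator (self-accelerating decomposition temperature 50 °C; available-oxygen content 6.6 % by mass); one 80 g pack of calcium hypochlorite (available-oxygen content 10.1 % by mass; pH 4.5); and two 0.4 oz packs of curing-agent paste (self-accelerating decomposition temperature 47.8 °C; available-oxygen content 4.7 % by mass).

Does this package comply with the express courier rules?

No

Polymerization initiator: self-accelerating decomposition temperature 50 °C < 60 °C → Class 4.1 (Self-Reactive).
Calcium hypochlorite: available-oxygen content 10.1 % by mass ≥ 8.5 % by mass → Class 5.1 (Oxidizer).
Curing-agent paste: self-accelerating decomposition temperature 47.8 °C < 60 °C → Class 4.1 (Self-Reactive).
Class 5.1 quantity: 80 g.
80 g ≤ 100 g (express courier limit, Class 5.1) — within limit.
Class 4.1 net quantity: (two 0.2 oz packs = 11.36 g) + (two 0.4 oz packs = 22.72 g) = 34.08 g.
That exceeds the Class 4.1 express courier limit of 25 g.
The segregation rule (Class 5.1 with Class 2.2) does not apply to Class 5.1 with Class 4.1.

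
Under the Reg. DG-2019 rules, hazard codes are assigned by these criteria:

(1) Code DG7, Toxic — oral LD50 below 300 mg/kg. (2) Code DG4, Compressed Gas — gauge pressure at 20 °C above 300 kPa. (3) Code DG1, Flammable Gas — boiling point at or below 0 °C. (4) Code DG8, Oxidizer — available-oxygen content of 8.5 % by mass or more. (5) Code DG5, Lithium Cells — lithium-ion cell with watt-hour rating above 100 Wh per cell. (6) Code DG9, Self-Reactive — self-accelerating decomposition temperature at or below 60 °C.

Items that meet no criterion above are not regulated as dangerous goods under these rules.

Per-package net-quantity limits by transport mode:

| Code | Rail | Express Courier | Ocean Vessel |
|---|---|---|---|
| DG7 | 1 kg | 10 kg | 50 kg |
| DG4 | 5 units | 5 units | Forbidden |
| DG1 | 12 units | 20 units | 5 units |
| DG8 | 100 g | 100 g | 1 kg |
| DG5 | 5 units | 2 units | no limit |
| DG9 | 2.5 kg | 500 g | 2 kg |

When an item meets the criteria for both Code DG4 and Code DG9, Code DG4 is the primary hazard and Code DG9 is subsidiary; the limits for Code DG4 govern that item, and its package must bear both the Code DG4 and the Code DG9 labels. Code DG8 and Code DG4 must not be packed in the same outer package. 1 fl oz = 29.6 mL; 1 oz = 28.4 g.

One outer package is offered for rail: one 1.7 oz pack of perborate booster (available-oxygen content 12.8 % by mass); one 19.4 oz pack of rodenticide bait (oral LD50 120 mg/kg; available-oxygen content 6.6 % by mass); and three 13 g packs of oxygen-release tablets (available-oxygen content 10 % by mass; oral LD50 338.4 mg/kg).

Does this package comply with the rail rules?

With available-oxygen content 12.8 % by mass (≥ 8.5 % by mass), the perborate booster falls in Code DG8.
With oral LD50 120 mg/kg (< 300 mg/kg), the rodenticide bait falls in Code DG7.
The oxygen-release tablets have available-oxygen content 10 % by mass, which is ≥ 8.5 % by mass, so they are Code DG8 (Oxidizer).
Code DG8 net quantity: (one 1.7 oz pack = 48.28 g) + (three 13 g packs = 39 g) = 87.28 g.
That is within the Code DG8 rail limit of 100 g.
Code DG7 quantity: one 19.4 oz pack = 550.96 g.
550.96 g ≤ 1 kg (rail limit, Code DG7) — within limit.
The segregation rule (Code DG8 with Code DG4) does not apply to Code DG8 with Code DG7.
Every hazard code is within its rail limit and no segregation rule is violated.

Yes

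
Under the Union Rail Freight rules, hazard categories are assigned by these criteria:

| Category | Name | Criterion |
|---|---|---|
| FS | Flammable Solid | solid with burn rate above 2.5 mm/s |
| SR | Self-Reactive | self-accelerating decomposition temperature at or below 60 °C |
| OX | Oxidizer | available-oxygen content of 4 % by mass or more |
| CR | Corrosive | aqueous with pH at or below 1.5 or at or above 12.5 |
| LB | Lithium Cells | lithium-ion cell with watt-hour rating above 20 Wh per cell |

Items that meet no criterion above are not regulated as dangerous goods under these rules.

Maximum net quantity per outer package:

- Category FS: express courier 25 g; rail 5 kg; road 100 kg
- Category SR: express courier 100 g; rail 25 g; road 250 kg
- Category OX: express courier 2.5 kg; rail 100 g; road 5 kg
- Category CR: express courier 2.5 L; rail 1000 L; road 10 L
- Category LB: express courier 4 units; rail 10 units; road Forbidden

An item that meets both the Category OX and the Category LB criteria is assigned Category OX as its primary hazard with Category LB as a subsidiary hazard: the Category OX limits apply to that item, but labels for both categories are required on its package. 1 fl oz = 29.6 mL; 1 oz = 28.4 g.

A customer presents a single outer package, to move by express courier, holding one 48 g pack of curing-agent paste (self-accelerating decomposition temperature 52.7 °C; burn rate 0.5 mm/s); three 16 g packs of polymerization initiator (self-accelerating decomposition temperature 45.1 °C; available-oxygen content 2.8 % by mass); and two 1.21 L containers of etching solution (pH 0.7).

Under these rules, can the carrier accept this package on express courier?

With self-accelerating decomposition temperature 52.7 °C (≤ 60 °C), the curing-agent paste falls in Category SR.
Self-accelerating decomposition temperature 45.1 °C meets the Category SR criterion (Self-Reactive), so the polymerization initiator is Category SR.
Etching solution: pH 0.7 ≤ 1.5 → Category CR (Corrosive).
Category SR net quantity: 48 g + (three 16 g packs = 48 g) = 96 g.
That is within the Category SR express courier limit of 100 g.
Category CR quantity: two 1.21 L containers = 2.42 L.
2.42 L ≤ 2.5 L (express courier limit, Category CR) — within limit.
Every hazard category is within its express courier limit and no segregation rule is violated.

Yes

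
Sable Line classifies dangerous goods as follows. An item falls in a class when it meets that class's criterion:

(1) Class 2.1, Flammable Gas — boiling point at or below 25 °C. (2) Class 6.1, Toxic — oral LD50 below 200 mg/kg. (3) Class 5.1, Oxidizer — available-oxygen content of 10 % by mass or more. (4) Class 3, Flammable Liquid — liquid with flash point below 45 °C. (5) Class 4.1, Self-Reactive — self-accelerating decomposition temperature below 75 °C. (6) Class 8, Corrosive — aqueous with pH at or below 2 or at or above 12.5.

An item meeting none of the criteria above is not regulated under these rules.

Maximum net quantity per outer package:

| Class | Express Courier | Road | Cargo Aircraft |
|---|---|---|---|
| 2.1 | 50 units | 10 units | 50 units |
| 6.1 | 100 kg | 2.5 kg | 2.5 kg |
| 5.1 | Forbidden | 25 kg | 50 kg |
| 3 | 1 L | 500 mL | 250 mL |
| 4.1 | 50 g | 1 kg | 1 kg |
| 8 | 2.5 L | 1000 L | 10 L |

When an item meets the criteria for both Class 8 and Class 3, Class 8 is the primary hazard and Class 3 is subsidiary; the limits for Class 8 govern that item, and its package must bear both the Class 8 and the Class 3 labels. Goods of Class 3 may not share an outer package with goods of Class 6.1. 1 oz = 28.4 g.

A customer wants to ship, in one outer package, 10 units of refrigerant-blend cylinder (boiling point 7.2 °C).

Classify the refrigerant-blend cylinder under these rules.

The refrigerant-blend cylinder has boiling point 7.2 °C, which is ≤ 25 °C, so it is Class 2.1 (Flammable Gas).

Class 2.1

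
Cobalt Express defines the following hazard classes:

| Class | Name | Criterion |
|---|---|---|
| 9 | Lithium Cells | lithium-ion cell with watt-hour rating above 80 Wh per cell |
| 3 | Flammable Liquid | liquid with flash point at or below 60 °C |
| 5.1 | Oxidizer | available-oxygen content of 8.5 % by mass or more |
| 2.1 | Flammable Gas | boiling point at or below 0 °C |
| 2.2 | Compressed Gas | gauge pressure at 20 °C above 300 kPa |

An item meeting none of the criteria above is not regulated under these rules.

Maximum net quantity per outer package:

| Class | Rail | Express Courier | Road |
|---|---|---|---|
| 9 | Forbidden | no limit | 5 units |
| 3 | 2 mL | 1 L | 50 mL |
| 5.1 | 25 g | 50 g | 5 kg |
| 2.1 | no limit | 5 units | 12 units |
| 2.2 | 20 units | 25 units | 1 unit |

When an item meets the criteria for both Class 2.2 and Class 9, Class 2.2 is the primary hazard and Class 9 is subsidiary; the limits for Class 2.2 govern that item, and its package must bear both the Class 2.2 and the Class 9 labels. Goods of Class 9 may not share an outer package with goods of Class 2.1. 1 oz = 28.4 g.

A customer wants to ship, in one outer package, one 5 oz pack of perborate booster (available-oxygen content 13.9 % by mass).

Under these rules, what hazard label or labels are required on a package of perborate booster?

With available-oxygen content 13.9 % by mass (≥ 8.5 % by mass), the perborate booster falls in Class 5.1.
Only the Class 5.1 label is required.

Class 5.1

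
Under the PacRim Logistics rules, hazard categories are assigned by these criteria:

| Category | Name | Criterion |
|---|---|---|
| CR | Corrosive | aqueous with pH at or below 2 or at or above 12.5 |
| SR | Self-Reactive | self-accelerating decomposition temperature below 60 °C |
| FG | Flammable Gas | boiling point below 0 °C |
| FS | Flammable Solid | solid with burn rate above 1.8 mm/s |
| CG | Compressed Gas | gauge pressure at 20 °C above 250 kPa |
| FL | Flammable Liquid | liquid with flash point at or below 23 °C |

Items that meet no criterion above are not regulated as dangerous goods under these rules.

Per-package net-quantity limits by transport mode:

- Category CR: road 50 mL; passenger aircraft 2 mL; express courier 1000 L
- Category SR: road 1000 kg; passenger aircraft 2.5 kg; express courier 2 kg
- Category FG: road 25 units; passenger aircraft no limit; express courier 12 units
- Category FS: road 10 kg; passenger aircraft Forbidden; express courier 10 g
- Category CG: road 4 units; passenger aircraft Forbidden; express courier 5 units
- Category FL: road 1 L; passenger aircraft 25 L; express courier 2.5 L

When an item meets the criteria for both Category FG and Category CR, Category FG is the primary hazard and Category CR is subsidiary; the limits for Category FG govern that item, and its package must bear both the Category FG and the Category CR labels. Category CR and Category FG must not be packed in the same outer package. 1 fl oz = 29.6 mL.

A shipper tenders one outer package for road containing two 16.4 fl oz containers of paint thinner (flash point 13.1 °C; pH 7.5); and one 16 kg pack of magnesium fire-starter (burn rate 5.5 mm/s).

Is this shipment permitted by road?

No

Paint thinner: flash point 13.1 °C ≤ 23 °C → Category FL (Flammable Liquid).
Burn rate 5.5 mm/s meets the Category FS criterion (Flammable Solid), so the magnesium fire-starter is Category FS.
Category FL quantity: two 16.4 fl oz containers = 970.88 mL.
970.88 mL is within the road limit of 1 L for Category FL.
Category FS quantity: 16 kg.
16 kg exceeds the road limit of 10 kg for Category FS.
The segregation rule (Category CR with Category FG) does not apply to Category FL with Category FS.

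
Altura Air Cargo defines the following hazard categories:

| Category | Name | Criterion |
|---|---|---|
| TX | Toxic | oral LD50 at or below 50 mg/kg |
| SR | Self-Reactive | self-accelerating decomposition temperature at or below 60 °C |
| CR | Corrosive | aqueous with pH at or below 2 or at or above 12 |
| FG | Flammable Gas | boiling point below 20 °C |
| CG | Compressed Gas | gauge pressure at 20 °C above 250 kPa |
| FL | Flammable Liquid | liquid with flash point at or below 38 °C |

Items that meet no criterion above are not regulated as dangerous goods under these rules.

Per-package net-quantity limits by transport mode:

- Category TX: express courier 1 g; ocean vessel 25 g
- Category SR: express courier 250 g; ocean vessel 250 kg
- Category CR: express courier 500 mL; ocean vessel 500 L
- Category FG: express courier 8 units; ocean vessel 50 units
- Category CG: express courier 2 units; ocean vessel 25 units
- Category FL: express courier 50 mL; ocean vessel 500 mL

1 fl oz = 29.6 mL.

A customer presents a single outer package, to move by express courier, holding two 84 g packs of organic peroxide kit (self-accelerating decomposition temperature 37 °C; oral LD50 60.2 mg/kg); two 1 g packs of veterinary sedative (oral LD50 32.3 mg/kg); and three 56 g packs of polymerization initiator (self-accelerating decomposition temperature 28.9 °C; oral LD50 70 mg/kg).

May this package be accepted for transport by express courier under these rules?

No

The organic peroxide kit has self-accelerating decomposition temperature 37 °C, which is ≤ 60 °C, so it is Category SR (Self-Reactive).
The veterinary sedative has oral LD50 32.3 mg/kg, which is ≤ 50 mg/kg, so it is Category TX (Toxic).
The polymerization initiator has self-accelerating decomposition temperature 28.9 °C, which is ≤ 60 °C, so it is Category SR (Self-Reactive).
Category TX quantity: two 1 g packs = 2 g.
2 g > 1 g (express courier limit, Category TX) — over the limit.
Category SR net quantity: (two 84 g packs = 168 g) + (three 56 g packs = 168 g) = 336 g.
That exceeds the Category SR express courier limit of 250 g.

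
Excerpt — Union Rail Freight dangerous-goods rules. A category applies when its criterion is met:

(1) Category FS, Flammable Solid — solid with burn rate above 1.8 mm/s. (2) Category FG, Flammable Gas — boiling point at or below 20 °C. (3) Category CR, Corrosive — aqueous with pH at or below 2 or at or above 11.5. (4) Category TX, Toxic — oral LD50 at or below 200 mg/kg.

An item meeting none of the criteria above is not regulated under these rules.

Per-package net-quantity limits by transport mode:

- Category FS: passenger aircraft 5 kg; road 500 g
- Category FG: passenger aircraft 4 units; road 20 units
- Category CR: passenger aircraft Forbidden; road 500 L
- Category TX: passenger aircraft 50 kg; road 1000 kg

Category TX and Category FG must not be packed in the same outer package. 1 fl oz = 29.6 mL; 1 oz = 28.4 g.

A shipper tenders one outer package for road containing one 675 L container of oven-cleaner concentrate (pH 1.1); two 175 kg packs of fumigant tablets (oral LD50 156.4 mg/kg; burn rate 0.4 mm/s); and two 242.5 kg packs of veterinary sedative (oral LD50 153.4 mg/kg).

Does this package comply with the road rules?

No

The oven-cleaner concentrate has pH 1.1, which is ≤ 2, so it is Category CR (Corrosive).
The fumigant tablets have oral LD50 156.4 mg/kg, which is ≤ 200 mg/kg, so they are Category TX (Toxic).
Oral LD50 153.4 mg/kg meets the Category TX criterion (Toxic), so the veterinary sedative is Category TX.
Total Category TX: (two 175 kg packs = 350 kg) + (two 242.5 kg packs = 485 kg) = 835 kg.
That is within the Category TX road limit of 1000 kg.
Category CR quantity: 675 L.
That exceeds the Category CR road limit of 500 L.
The segregation rule (Category TX with Category FG) does not apply to Category TX with Category CR.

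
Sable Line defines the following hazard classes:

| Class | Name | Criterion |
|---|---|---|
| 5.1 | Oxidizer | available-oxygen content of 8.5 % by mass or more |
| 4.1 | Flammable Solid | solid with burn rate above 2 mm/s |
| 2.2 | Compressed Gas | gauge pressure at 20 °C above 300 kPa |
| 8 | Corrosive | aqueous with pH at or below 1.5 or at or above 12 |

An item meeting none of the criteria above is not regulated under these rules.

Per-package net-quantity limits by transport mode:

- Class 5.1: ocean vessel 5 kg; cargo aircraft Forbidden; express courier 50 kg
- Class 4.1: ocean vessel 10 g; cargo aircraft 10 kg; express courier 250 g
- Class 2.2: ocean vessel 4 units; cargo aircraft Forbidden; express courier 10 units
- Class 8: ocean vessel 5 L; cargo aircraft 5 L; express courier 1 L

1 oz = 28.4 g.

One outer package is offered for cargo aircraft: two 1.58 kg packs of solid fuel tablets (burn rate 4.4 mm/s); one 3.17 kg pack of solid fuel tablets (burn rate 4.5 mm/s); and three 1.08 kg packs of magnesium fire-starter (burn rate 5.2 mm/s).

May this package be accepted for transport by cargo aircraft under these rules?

Yes

The solid fuel tablets have burn rate 4.4 mm/s, which is > 2 mm/s, so they are Class 4.1 (Flammable Solid).
Burn rate 4.5 mm/s meets the Class 4.1 criterion (Flammable Solid), so the solid fuel tablets are Class 4.1.
Magnesium fire-starter: burn rate 5.2 mm/s > 2 mm/s → Class 4.1 (Flammable Solid).
Total Class 4.1: (two 1.58 kg packs = 3.16 kg) + 3.17 kg + (three 1.08 kg packs = 3.24 kg) = 9.57 kg.
9.57 kg ≤ 10 kg (cargo aircraft limit, Class 4.1) — within limit.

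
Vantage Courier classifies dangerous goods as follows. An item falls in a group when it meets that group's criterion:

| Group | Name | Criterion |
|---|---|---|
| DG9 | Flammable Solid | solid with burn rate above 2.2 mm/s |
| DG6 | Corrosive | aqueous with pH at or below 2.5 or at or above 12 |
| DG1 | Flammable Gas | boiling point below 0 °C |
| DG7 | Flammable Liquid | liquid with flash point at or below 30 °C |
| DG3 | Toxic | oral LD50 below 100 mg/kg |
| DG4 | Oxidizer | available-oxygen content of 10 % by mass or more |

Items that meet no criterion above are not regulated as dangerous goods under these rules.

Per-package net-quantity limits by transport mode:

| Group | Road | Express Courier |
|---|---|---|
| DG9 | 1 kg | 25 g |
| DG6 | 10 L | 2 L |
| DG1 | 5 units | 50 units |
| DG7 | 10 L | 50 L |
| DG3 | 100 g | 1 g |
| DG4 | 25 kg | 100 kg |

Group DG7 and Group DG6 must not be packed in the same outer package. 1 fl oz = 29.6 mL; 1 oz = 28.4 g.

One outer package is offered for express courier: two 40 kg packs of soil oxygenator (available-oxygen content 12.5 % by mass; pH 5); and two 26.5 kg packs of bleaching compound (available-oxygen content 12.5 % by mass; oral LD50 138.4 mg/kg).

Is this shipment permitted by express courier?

No

The soil oxygenator has available-oxygen content 12.5 % by mass, which is ≥ 10 % by mass, so it is Group DG4 (Oxidizer).
With available-oxygen content 12.5 % by mass (≥ 10 % by mass), the bleaching compound falls in Group DG4.
Group DG4 net quantity: (two 40 kg packs = 80 kg) + (two 26.5 kg packs = 53 kg) = 133 kg.
133 kg > 100 kg (express courier limit, Group DG4) — over the limit.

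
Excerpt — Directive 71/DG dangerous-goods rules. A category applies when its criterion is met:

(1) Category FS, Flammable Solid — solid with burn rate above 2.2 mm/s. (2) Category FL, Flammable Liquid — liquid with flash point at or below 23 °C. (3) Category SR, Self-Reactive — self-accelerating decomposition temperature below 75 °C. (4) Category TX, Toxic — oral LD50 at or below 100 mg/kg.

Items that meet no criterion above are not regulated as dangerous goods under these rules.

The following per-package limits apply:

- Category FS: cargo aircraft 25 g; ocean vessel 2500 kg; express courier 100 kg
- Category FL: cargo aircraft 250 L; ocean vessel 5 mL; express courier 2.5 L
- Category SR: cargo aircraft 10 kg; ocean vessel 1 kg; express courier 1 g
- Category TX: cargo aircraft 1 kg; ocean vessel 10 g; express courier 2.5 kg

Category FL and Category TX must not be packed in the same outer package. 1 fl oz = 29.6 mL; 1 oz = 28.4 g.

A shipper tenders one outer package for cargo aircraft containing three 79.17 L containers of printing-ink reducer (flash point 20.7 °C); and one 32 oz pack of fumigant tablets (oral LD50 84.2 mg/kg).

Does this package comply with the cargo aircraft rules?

Printing-ink reducer: flash point 20.7 °C ≤ 23 °C → Category FL (Flammable Liquid).
With oral LD50 84.2 mg/kg (≤ 100 mg/kg), the fumigant tablets fall in Category TX.
Category FL quantity: three 79.17 L containers = 237.51 L.
That is within the Category FL cargo aircraft limit of 250 L.
Category TX quantity: one 32 oz pack = 908.8 g.
908.8 g is within the cargo aircraft limit of 1 kg for Category TX.
Category FL and Category TX may not share an outer package.

No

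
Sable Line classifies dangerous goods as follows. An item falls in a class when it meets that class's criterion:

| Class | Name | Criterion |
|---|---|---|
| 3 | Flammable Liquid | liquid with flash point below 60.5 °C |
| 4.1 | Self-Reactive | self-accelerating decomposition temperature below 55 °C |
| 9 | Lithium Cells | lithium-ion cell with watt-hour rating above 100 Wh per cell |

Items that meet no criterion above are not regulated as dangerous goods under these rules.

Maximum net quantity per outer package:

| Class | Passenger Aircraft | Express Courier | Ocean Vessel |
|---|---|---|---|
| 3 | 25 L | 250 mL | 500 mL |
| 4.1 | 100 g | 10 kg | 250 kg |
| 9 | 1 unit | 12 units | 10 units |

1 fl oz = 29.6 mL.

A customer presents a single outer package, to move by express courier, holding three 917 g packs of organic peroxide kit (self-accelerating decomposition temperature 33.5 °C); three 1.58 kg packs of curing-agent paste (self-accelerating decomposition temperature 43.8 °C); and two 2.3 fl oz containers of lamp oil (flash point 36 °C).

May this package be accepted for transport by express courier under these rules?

Yes

With self-accelerating decomposition temperature 33.5 °C (< 55 °C), the organic peroxide kit falls in Class 4.1.
With self-accelerating decomposition temperature 43.8 °C (< 55 °C), the curing-agent paste falls in Class 4.1.
With flash point 36 °C (< 60.5 °C), the lamp oil falls in Class 3.
Class 3 quantity: two 2.3 fl oz containers = 136.16 mL.
136.16 mL is within the express courier limit of 250 mL for Class 3.
Total Class 4.1: (three 917 g packs = 2.751 kg) + (three 1.58 kg packs = 4.74 kg) = 7.491 kg.
That is within the Class 4.1 express courier limit of 10 kg.
Every hazard class is within its express courier limit and no segregation rule is violated.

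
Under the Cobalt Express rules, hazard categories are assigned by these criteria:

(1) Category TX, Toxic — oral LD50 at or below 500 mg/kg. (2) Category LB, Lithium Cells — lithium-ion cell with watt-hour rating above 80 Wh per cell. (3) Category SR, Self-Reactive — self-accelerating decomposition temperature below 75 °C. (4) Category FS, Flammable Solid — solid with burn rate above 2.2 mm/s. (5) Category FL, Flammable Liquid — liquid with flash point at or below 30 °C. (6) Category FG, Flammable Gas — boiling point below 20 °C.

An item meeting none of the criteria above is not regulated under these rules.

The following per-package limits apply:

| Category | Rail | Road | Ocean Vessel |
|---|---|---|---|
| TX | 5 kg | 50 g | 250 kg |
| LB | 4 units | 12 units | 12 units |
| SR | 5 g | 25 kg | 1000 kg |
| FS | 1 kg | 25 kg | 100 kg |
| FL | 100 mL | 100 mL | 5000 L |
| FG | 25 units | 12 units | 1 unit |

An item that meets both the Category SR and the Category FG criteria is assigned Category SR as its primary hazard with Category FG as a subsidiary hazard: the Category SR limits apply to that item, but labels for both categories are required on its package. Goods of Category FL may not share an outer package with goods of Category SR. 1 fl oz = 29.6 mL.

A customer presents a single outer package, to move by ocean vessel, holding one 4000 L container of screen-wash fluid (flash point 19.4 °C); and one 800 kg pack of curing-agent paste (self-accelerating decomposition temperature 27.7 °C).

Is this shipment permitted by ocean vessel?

No

Flash point 19.4 °C meets the Category FL criterion (Flammable Liquid), so the screen-wash fluid is Category FL.
With self-accelerating decomposition temperature 27.7 °C (< 75 °C), the curing-agent paste falls in Category SR.
Category FL quantity: 4000 L.
4000 L ≤ 5000 L (ocean vessel limit, Category FL) — within limit.
Category SR quantity: 800 kg.
800 kg is within the ocean vessel limit of 1000 kg for Category SR.
Category FL and Category SR may not share an outer package.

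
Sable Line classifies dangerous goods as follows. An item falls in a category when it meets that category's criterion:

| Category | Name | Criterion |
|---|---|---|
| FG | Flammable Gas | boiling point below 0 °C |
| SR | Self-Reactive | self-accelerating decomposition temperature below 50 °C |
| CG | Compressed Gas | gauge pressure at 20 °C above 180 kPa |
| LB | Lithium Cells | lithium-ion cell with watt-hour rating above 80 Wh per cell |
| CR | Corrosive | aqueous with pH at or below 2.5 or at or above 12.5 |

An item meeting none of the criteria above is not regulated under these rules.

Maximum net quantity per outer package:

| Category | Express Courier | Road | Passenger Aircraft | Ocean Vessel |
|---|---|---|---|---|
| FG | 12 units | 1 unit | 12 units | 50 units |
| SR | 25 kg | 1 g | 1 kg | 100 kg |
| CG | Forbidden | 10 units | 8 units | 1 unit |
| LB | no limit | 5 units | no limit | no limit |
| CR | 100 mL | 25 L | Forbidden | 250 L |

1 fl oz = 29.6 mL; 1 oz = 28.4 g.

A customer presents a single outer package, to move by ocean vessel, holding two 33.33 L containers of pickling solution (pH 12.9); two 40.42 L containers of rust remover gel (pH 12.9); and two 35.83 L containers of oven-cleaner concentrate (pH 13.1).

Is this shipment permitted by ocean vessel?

Yes

The pickling solution has pH 12.9, which is ≥ 12.5, so it is Category CR (Corrosive).
With pH 12.9 (≥ 12.5), the rust remover gel falls in Category CR.
The oven-cleaner concentrate has pH 13.1, which is ≥ 12.5, so it is Category CR (Corrosive).
Category CR net quantity: (two 33.33 L containers = 66.66 L) + (two 40.42 L containers = 80.84 L) + (two 35.83 L containers = 71.66 L) = 219.16 L.
That is within the Category CR ocean vessel limit of 250 L.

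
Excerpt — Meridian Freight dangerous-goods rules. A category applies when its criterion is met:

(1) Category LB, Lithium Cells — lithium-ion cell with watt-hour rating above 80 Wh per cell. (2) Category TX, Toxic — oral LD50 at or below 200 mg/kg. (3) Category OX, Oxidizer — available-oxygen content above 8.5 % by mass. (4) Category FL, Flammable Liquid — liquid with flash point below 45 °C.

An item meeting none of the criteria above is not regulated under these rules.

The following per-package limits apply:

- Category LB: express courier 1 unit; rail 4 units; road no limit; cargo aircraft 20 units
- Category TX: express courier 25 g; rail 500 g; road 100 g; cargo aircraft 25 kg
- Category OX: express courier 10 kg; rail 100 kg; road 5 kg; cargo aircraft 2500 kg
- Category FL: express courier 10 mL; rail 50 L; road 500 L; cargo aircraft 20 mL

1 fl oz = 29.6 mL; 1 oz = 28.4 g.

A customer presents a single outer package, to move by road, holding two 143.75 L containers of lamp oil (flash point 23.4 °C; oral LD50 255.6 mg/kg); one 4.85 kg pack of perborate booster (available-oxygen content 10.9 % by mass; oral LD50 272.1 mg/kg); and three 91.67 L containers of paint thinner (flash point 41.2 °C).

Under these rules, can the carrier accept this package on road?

No

Lamp oil: flash point 23.4 °C < 45 °C → Category FL (Flammable Liquid).
The perborate booster has available-oxygen content 10.9 % by mass, which is > 8.5 % by mass, so it is Category OX (Oxidizer).
Paint thinner: flash point 41.2 °C < 45 °C → Category FL (Flammable Liquid).
Category FL net quantity: (two 143.75 L containers = 287.5 L) + (three 91.67 L containers = 275.01 L) = 562.51 L.
562.51 L exceeds the road limit of 500 L for Category FL.
Category OX quantity: 4.85 kg.
4.85 kg ≤ 5 kg (road limit, Category OX) — within limit.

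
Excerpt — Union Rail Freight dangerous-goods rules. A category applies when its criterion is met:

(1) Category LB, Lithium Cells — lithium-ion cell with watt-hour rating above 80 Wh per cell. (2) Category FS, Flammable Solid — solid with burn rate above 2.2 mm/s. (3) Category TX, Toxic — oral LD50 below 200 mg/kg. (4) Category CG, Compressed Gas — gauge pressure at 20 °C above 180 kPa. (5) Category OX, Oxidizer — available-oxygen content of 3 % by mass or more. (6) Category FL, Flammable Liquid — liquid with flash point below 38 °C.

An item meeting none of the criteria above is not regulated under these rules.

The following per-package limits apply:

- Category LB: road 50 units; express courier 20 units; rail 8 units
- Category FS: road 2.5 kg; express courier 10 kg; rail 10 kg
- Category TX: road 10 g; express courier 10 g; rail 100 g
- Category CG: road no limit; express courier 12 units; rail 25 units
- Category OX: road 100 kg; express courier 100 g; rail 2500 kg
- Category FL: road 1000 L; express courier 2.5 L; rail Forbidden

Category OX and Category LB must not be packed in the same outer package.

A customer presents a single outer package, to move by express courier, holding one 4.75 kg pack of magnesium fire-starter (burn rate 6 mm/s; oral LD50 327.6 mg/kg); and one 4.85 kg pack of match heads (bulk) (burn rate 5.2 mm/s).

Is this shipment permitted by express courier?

With burn rate 6 mm/s (> 2.2 mm/s), the magnesium fire-starter falls in Category FS.
Match heads (bulk): burn rate 5.2 mm/s > 2.2 mm/s → Category FS (Flammable Solid).
Total Category FS: 4.75 kg + 4.85 kg = 9.6 kg.
9.6 kg ≤ 10 kg (express courier limit, Category FS) — within limit.

Yes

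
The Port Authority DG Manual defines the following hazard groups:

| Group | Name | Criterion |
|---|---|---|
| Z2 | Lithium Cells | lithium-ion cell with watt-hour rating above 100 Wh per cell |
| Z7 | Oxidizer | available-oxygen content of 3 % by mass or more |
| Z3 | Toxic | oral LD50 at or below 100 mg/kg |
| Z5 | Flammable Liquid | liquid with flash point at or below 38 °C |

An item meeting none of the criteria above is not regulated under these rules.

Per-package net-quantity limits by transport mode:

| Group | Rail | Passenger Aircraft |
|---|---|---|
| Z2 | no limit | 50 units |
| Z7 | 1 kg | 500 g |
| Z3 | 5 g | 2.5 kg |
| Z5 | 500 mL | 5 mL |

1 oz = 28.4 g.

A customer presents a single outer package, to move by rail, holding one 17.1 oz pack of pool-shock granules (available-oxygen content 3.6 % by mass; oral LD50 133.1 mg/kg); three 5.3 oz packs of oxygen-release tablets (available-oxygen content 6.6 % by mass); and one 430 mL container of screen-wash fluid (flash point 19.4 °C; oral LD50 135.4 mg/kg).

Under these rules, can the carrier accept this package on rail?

The pool-shock granules have available-oxygen content 3.6 % by mass, which is ≥ 3 % by mass, so they are Group Z7 (Oxidizer).
The oxygen-release tablets have available-oxygen content 6.6 % by mass, which is ≥ 3 % by mass, so they are Group Z7 (Oxidizer).
The screen-wash fluid has flash point 19.4 °C, which is ≤ 38 °C, so it is Group Z5 (Flammable Liquid).
Total Group Z7: (one 17.1 oz pack = 485.64 g) + (three 5.3 oz packs = 451.56 g) = 937.2 g.
937.2 g is within the rail limit of 1 kg for Group Z7.
Group Z5 quantity: 430 mL.
That is within the Group Z5 rail limit of 500 mL.
Every hazard group is within its rail limit and no segregation rule is violated.

Yes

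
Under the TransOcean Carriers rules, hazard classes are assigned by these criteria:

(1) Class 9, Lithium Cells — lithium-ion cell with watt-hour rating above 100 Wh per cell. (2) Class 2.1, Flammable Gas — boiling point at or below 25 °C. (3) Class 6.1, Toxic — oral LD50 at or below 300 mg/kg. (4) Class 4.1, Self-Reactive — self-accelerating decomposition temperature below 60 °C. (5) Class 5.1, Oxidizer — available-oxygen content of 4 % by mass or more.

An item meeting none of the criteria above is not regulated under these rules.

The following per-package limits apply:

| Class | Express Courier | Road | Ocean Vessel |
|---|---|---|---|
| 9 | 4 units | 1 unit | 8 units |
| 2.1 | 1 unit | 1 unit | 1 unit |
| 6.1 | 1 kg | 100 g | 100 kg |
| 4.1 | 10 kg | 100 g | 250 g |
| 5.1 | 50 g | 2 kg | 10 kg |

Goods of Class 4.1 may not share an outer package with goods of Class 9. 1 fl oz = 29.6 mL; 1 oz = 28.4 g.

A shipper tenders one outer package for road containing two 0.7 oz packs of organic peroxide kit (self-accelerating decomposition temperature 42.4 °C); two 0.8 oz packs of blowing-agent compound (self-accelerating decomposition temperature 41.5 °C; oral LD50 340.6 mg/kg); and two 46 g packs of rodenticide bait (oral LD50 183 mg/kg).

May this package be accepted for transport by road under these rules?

The organic peroxide kit has self-accelerating decomposition temperature 42.4 °C, which is < 60 °C, so it is Class 4.1 (Self-Reactive).
The blowing-agent compound has self-accelerating decomposition temperature 41.5 °C, which is < 60 °C, so it is Class 4.1 (Self-Reactive).
With oral LD50 183 mg/kg (≤ 300 mg/kg), the rodenticide bait falls in Class 6.1.
Class 4.1 net quantity: (two 0.7 oz packs = 39.76 g) + (two 0.8 oz packs = 45.44 g) = 85.2 g.
85.2 g is within the road limit of 100 g for Class 4.1.
Class 6.1 quantity: two 46 g packs = 92 g.
92 g is within the road limit of 100 g for Class 6.1.
The segregation rule (Class 4.1 with Class 9) does not apply to Class 4.1 with Class 6.1.
Every hazard class is within its road limit and no segregation rule is violated.

Yes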